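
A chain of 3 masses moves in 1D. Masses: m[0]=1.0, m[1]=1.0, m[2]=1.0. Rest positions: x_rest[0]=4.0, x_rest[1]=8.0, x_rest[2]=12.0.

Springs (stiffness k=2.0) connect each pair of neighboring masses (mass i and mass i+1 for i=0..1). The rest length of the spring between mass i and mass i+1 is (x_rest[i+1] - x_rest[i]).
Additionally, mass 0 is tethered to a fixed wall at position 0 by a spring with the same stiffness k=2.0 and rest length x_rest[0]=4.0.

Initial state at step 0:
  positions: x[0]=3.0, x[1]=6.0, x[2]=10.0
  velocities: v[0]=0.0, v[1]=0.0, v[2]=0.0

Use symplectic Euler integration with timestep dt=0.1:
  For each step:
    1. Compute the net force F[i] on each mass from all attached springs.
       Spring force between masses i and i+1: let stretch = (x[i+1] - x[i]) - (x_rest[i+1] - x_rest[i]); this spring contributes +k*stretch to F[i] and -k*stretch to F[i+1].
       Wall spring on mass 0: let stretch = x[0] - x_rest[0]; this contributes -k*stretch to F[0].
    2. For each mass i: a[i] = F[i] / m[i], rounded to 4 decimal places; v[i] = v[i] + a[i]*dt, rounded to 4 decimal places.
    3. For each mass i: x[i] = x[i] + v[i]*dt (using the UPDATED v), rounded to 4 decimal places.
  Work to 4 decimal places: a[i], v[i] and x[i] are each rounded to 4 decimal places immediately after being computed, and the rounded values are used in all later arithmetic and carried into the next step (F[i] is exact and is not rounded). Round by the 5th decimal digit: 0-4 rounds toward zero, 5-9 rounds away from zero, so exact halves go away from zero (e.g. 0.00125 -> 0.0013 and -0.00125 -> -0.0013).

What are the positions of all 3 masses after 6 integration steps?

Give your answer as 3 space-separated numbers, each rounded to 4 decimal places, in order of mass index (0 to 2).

Answer: 3.0255 6.3680 10.0261

Derivation:
Step 0: x=[3.0000 6.0000 10.0000] v=[0.0000 0.0000 0.0000]
Step 1: x=[3.0000 6.0200 10.0000] v=[0.0000 0.2000 0.0000]
Step 2: x=[3.0004 6.0592 10.0004] v=[0.0040 0.3920 0.0040]
Step 3: x=[3.0020 6.1161 10.0020] v=[0.0157 0.5685 0.0158]
Step 4: x=[3.0058 6.1884 10.0059] v=[0.0381 0.7229 0.0386]
Step 5: x=[3.0132 6.2734 10.0134] v=[0.0735 0.8499 0.0751]
Step 6: x=[3.0255 6.3680 10.0261] v=[0.1229 0.9459 0.1271]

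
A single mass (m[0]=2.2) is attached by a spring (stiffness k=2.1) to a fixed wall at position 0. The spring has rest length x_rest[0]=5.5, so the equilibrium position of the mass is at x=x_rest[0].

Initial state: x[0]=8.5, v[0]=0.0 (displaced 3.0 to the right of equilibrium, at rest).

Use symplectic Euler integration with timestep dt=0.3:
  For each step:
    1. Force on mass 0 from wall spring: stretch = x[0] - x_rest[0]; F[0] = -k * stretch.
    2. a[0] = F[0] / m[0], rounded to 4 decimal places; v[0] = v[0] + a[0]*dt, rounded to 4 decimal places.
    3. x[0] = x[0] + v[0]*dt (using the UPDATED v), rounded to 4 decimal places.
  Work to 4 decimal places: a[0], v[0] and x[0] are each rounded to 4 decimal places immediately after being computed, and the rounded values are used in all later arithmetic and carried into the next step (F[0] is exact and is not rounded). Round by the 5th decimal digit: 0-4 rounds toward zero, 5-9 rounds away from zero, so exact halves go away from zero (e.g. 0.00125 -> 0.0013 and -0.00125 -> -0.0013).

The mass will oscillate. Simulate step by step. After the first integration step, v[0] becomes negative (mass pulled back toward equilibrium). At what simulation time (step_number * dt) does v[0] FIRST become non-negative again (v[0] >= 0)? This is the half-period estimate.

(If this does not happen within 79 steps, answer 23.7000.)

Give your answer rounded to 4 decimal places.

Step 0: x=[8.5000] v=[0.0000]
Step 1: x=[8.2423] v=[-0.8591]
Step 2: x=[7.7490] v=[-1.6444]
Step 3: x=[7.0625] v=[-2.2884]
Step 4: x=[6.2417] v=[-2.7359]
Step 5: x=[5.3572] v=[-2.9483]
Step 6: x=[4.4850] v=[-2.9074]
Step 7: x=[3.7000] v=[-2.6167]
Step 8: x=[3.0696] v=[-2.1012]
Step 9: x=[2.6480] v=[-1.4052]
Step 10: x=[2.4715] v=[-0.5885]
Step 11: x=[2.5551] v=[0.2787]
First v>=0 after going negative at step 11, time=3.3000

Answer: 3.3000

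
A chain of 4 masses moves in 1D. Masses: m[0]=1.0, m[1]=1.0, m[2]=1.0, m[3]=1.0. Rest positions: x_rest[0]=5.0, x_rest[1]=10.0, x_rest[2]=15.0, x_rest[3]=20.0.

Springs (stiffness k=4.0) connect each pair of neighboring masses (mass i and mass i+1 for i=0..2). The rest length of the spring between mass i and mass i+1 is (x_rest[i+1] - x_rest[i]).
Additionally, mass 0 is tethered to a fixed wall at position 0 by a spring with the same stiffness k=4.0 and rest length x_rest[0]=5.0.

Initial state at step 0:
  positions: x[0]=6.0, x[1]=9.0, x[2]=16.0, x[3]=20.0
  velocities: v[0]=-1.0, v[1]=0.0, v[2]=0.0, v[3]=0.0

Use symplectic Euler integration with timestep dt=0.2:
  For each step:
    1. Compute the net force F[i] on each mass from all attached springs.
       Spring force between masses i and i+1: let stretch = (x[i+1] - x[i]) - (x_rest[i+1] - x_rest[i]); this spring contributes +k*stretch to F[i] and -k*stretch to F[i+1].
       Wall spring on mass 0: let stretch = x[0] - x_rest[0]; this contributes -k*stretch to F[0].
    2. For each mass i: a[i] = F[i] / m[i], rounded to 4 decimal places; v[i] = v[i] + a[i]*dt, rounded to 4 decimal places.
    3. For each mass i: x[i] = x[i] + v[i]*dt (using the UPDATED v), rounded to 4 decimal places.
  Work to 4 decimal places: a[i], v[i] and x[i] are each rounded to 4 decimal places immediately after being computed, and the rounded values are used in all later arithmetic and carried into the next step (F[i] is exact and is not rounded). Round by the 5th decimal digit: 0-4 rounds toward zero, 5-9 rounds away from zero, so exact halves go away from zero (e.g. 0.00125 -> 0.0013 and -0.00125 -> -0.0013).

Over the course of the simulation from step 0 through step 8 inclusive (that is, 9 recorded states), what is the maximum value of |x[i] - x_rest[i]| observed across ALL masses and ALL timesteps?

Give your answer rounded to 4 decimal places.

Step 0: x=[6.0000 9.0000 16.0000 20.0000] v=[-1.0000 0.0000 0.0000 0.0000]
Step 1: x=[5.3200 9.6400 15.5200 20.1600] v=[-3.4000 3.2000 -2.4000 0.8000]
Step 2: x=[4.4800 10.5296 14.8416 20.3776] v=[-4.2000 4.4480 -3.3920 1.0880]
Step 3: x=[3.8911 11.1412 14.3590 20.5094] v=[-2.9443 3.0579 -2.4128 0.6592]
Step 4: x=[3.8397 11.1076 14.3457 20.4572] v=[-0.2571 -0.1679 -0.0667 -0.2611]
Step 5: x=[4.3368 10.4293 14.7921 20.2271] v=[2.4855 -3.3917 2.2320 -1.1503]
Step 6: x=[5.1148 9.4742 15.4101 19.9274] v=[3.8901 -4.7755 3.0898 -1.4983]
Step 7: x=[5.7720 8.7713 15.8011 19.7050] v=[3.2858 -3.5143 1.9549 -1.1121]
Step 8: x=[5.9855 8.7133 15.6919 19.6580] v=[1.0676 -0.2899 -0.5458 -0.2352]
Max displacement = 1.2867

Answer: 1.2867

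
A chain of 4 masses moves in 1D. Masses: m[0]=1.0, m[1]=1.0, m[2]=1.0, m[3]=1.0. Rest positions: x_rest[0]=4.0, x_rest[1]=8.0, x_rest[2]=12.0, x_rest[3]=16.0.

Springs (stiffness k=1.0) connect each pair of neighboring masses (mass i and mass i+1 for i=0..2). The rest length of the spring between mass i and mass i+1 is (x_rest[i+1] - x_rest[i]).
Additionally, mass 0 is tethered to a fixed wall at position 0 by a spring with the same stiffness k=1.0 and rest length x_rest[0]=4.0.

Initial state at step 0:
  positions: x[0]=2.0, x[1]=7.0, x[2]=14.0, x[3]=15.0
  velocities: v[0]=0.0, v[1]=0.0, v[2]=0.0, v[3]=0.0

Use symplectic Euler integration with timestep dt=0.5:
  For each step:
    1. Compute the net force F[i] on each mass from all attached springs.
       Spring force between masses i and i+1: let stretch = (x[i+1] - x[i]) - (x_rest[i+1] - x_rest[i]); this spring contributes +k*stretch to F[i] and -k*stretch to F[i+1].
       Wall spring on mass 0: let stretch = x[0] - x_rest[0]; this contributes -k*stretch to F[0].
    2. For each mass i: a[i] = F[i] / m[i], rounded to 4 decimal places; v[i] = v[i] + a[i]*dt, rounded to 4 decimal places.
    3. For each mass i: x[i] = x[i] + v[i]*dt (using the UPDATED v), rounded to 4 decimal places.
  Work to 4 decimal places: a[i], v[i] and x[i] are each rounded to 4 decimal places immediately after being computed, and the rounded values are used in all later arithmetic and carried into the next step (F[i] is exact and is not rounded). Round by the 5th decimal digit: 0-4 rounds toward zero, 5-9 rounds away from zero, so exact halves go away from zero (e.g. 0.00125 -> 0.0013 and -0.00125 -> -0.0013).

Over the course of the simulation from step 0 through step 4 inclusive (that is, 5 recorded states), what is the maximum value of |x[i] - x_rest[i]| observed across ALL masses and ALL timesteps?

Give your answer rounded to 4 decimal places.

Step 0: x=[2.0000 7.0000 14.0000 15.0000] v=[0.0000 0.0000 0.0000 0.0000]
Step 1: x=[2.7500 7.5000 12.5000 15.7500] v=[1.5000 1.0000 -3.0000 1.5000]
Step 2: x=[4.0000 8.0625 10.5625 16.6875] v=[2.5000 1.1250 -3.8750 1.8750]
Step 3: x=[5.2657 8.2344 9.5313 17.0938] v=[2.5313 0.3438 -2.0625 0.8125]
Step 4: x=[5.9571 7.9884 10.0665 16.6094] v=[1.3828 -0.4921 1.0703 -0.9688]
Max displacement = 2.4687

Answer: 2.4687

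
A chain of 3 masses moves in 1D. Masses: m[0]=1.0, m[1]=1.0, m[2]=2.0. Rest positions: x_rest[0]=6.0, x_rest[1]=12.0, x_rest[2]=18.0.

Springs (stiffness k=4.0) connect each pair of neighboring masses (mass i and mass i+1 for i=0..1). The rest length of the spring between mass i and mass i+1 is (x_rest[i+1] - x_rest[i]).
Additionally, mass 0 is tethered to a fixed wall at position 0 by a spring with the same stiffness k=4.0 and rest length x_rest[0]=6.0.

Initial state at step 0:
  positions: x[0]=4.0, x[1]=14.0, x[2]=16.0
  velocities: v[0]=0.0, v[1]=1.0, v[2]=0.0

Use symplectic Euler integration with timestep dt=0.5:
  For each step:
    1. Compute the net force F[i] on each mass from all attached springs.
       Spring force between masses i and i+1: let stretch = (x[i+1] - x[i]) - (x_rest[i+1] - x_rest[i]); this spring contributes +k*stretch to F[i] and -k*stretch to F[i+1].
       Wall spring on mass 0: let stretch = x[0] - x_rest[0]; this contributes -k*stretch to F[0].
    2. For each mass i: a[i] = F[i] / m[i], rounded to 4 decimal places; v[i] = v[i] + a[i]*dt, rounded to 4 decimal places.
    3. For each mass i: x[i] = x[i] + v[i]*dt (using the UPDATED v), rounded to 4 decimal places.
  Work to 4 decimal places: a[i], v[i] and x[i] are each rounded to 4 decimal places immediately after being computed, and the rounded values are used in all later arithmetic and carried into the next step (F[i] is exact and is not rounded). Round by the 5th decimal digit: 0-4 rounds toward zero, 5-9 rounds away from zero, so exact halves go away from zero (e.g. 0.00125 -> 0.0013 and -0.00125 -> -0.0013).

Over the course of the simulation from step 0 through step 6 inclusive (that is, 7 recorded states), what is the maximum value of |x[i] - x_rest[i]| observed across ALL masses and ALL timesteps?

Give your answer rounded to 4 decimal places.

Step 0: x=[4.0000 14.0000 16.0000] v=[0.0000 1.0000 0.0000]
Step 1: x=[10.0000 6.5000 18.0000] v=[12.0000 -15.0000 4.0000]
Step 2: x=[2.5000 14.0000 17.2500] v=[-15.0000 15.0000 -1.5000]
Step 3: x=[4.0000 13.2500 17.8750] v=[3.0000 -1.5000 1.2500]
Step 4: x=[10.7500 7.8750 19.1875] v=[13.5000 -10.7500 2.6250]
Step 5: x=[3.8750 16.6875 17.8438] v=[-13.7500 17.6250 -2.6875]
Step 6: x=[5.9375 13.8438 18.9219] v=[4.1250 -5.6874 2.1562]
Max displacement = 5.5000

Answer: 5.5000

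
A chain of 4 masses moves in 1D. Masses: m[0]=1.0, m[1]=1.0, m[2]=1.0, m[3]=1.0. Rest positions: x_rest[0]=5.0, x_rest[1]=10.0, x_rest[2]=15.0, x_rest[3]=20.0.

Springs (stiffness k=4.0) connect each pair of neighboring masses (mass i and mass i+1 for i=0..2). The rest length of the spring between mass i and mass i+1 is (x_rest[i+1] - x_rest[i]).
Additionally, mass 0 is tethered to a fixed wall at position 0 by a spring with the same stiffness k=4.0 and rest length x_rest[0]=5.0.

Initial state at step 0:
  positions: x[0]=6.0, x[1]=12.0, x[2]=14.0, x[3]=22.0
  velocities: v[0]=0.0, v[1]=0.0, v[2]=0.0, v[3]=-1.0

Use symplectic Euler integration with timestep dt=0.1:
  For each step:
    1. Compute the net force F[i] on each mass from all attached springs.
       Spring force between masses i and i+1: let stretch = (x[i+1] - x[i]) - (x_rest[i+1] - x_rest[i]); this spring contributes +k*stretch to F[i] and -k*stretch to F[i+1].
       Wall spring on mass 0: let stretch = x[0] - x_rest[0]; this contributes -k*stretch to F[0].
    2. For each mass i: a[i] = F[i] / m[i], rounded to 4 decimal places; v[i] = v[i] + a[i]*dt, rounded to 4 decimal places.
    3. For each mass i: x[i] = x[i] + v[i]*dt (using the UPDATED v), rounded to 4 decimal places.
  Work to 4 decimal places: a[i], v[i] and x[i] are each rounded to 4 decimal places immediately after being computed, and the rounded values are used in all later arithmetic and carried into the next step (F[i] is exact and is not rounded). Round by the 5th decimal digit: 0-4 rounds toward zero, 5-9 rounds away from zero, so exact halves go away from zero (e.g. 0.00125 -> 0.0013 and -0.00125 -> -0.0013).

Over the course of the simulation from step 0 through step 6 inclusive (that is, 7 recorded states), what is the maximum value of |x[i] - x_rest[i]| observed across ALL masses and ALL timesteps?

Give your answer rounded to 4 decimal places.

Answer: 2.1024

Derivation:
Step 0: x=[6.0000 12.0000 14.0000 22.0000] v=[0.0000 0.0000 0.0000 -1.0000]
Step 1: x=[6.0000 11.8400 14.2400 21.7800] v=[0.0000 -1.6000 2.4000 -2.2000]
Step 2: x=[5.9936 11.5424 14.6856 21.4584] v=[-0.0640 -2.9760 4.4560 -3.2160]
Step 3: x=[5.9694 11.1486 15.2764 21.0659] v=[-0.2419 -3.9382 5.9078 -3.9251]
Step 4: x=[5.9136 10.7127 15.9337 20.6418] v=[-0.5580 -4.3588 6.5725 -4.2409]
Step 5: x=[5.8132 10.2937 16.5704 20.2294] v=[-1.0038 -4.1900 6.3673 -4.1241]
Step 6: x=[5.6595 9.9466 17.1024 19.8706] v=[-1.5369 -3.4715 5.3202 -3.5877]
Max displacement = 2.1024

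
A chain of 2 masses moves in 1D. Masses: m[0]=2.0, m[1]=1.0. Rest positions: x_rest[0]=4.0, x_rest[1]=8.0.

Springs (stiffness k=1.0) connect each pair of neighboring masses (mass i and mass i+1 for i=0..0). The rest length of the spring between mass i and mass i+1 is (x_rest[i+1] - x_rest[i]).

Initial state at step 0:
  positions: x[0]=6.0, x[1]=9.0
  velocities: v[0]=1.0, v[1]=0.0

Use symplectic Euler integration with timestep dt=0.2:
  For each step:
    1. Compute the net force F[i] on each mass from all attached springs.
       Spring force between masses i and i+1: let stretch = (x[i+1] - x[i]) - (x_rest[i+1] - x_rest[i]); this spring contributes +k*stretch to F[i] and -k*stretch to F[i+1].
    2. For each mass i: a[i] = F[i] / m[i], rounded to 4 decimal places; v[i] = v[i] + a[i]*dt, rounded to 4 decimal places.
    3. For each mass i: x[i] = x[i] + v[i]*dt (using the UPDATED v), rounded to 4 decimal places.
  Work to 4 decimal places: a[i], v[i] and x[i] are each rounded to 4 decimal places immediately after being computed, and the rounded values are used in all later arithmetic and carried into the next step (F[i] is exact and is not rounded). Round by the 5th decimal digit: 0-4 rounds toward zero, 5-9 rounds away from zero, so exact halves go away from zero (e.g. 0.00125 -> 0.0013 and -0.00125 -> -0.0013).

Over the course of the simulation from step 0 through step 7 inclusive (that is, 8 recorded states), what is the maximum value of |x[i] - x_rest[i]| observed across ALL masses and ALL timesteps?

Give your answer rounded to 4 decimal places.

Step 0: x=[6.0000 9.0000] v=[1.0000 0.0000]
Step 1: x=[6.1800 9.0400] v=[0.9000 0.2000]
Step 2: x=[6.3372 9.1256] v=[0.7860 0.4280]
Step 3: x=[6.4702 9.2597] v=[0.6648 0.6703]
Step 4: x=[6.5789 9.4422] v=[0.5437 0.9124]
Step 5: x=[6.6649 9.6701] v=[0.4300 1.1397]
Step 6: x=[6.7310 9.9378] v=[0.3305 1.3387]
Step 7: x=[6.7812 10.2373] v=[0.2512 1.4973]
Max displacement = 2.7812

Answer: 2.7812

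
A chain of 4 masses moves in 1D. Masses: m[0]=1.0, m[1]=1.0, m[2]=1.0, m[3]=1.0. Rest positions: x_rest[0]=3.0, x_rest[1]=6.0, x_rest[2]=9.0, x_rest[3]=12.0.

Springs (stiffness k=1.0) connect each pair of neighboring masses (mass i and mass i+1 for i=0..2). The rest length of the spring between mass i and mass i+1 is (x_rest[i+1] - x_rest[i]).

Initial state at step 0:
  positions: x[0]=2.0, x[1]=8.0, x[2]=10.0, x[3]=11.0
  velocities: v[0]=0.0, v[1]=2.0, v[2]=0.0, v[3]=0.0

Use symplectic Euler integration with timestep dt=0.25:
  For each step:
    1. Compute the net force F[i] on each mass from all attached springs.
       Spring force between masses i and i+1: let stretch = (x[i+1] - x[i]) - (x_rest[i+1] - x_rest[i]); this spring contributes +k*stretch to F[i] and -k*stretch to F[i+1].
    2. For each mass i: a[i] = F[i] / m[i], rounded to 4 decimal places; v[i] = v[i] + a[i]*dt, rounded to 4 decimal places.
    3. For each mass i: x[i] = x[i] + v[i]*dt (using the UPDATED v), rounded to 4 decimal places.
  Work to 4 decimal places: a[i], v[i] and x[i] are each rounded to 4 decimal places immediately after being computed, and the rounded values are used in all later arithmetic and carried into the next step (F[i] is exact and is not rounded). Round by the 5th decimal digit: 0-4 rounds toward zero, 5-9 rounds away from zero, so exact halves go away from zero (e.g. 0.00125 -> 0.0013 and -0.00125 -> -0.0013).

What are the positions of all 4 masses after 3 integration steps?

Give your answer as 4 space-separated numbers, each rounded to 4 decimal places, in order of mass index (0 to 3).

Answer: 3.1116 7.9505 9.7440 11.6941

Derivation:
Step 0: x=[2.0000 8.0000 10.0000 11.0000] v=[0.0000 2.0000 0.0000 0.0000]
Step 1: x=[2.1875 8.2500 9.9375 11.1250] v=[0.7500 1.0000 -0.2500 0.5000]
Step 2: x=[2.5664 8.2266 9.8438 11.3633] v=[1.5156 -0.0938 -0.3750 0.9531]
Step 3: x=[3.1116 7.9505 9.7440 11.6941] v=[2.1807 -1.1046 -0.3994 1.3232]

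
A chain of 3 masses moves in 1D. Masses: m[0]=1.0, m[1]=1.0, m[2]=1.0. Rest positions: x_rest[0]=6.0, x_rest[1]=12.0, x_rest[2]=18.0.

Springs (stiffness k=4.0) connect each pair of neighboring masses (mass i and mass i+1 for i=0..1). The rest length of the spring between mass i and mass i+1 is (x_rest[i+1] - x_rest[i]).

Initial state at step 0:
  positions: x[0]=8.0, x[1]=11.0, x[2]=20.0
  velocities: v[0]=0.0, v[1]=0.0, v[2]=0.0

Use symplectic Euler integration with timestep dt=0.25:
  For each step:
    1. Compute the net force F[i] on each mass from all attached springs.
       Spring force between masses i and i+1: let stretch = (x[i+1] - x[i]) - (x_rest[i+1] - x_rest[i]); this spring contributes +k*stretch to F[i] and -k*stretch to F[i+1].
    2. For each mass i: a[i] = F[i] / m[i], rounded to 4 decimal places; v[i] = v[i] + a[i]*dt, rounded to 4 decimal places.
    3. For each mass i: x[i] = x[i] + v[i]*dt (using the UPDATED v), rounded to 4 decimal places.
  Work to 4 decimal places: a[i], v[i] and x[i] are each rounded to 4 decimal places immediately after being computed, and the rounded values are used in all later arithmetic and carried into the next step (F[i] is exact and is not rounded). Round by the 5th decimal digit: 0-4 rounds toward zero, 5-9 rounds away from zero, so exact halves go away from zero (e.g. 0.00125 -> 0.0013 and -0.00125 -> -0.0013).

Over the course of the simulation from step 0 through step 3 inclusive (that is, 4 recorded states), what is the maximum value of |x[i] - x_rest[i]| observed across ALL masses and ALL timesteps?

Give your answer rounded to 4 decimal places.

Step 0: x=[8.0000 11.0000 20.0000] v=[0.0000 0.0000 0.0000]
Step 1: x=[7.2500 12.5000 19.2500] v=[-3.0000 6.0000 -3.0000]
Step 2: x=[6.3125 14.3750 18.3125] v=[-3.7500 7.5000 -3.7500]
Step 3: x=[5.8906 15.2188 17.8906] v=[-1.6875 3.3750 -1.6875]
Max displacement = 3.2188

Answer: 3.2188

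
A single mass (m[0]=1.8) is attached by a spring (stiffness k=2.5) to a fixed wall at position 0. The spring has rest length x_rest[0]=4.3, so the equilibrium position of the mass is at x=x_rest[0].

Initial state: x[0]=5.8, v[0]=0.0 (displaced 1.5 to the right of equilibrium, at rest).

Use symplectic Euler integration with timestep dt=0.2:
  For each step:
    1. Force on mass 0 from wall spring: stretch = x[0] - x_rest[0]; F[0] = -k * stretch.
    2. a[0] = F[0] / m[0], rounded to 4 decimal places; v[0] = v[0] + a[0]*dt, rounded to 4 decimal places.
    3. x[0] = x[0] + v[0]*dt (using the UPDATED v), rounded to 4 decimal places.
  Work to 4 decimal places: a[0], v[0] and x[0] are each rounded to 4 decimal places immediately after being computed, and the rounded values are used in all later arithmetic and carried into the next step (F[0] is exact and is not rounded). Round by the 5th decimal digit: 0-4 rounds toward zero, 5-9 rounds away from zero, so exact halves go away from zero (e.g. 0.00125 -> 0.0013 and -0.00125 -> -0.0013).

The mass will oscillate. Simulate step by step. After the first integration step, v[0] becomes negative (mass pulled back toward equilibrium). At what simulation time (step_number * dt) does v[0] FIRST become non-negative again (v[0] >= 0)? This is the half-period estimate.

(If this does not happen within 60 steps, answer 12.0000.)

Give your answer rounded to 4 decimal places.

Answer: 2.8000

Derivation:
Step 0: x=[5.8000] v=[0.0000]
Step 1: x=[5.7167] v=[-0.4167]
Step 2: x=[5.5547] v=[-0.8102]
Step 3: x=[5.3230] v=[-1.1587]
Step 4: x=[5.0344] v=[-1.4429]
Step 5: x=[4.7050] v=[-1.6469]
Step 6: x=[4.3531] v=[-1.7594]
Step 7: x=[3.9983] v=[-1.7742]
Step 8: x=[3.6602] v=[-1.6904]
Step 9: x=[3.3577] v=[-1.5127]
Step 10: x=[3.1075] v=[-1.2509]
Step 11: x=[2.9236] v=[-0.9196]
Step 12: x=[2.8161] v=[-0.5373]
Step 13: x=[2.7911] v=[-0.1251]
Step 14: x=[2.8499] v=[0.2940]
First v>=0 after going negative at step 14, time=2.8000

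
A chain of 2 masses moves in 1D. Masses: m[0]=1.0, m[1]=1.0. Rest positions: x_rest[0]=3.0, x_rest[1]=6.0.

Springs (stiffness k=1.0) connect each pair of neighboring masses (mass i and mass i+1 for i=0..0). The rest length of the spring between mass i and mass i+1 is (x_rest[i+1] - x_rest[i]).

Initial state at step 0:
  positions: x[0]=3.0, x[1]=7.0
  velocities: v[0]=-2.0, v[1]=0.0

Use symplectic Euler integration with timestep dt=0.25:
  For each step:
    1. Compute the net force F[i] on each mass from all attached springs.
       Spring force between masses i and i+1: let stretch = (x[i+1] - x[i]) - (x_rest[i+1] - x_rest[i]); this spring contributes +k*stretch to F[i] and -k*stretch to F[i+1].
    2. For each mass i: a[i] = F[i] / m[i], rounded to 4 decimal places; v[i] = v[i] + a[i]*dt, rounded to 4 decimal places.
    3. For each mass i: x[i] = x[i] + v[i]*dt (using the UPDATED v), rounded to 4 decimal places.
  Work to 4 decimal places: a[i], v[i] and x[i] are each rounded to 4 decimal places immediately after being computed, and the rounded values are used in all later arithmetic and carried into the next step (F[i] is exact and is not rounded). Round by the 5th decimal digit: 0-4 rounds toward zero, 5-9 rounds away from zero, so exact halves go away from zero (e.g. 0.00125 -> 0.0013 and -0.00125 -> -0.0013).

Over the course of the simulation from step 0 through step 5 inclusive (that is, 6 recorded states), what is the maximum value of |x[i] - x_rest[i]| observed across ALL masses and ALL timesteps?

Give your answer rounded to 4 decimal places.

Step 0: x=[3.0000 7.0000] v=[-2.0000 0.0000]
Step 1: x=[2.5625 6.9375] v=[-1.7500 -0.2500]
Step 2: x=[2.2109 6.7891] v=[-1.4063 -0.5938]
Step 3: x=[1.9580 6.5420] v=[-1.0118 -0.9884]
Step 4: x=[1.8041 6.1959] v=[-0.6158 -1.3844]
Step 5: x=[1.7371 5.7628] v=[-0.2679 -1.7324]
Max displacement = 1.2629

Answer: 1.2629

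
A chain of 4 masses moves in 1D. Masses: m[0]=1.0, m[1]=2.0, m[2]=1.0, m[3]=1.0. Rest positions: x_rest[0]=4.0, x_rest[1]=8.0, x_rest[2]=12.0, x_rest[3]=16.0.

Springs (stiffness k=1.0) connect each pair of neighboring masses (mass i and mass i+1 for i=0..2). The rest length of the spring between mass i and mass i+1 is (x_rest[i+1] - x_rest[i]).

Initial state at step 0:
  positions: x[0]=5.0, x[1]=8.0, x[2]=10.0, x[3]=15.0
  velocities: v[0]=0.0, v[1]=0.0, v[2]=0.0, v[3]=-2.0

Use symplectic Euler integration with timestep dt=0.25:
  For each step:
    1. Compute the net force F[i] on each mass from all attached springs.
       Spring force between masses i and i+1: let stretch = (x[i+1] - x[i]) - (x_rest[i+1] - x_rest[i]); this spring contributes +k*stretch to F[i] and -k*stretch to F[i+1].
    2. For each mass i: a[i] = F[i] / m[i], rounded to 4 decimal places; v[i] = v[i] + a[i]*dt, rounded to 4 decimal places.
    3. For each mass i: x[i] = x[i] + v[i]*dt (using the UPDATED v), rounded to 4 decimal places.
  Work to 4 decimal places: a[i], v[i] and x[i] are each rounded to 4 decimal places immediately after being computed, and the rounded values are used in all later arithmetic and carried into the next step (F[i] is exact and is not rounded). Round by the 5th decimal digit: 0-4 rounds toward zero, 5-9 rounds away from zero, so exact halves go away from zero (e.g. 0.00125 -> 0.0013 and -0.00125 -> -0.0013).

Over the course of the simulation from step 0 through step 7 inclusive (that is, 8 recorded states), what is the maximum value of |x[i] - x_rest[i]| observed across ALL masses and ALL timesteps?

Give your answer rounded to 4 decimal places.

Step 0: x=[5.0000 8.0000 10.0000 15.0000] v=[0.0000 0.0000 0.0000 -2.0000]
Step 1: x=[4.9375 7.9688 10.1875 14.4375] v=[-0.2500 -0.1250 0.7500 -2.2500]
Step 2: x=[4.8145 7.9122 10.5020 13.8594] v=[-0.4922 -0.2266 1.2578 -2.3125]
Step 3: x=[4.6351 7.8397 10.8644 13.3214] v=[-0.7178 -0.2901 1.4497 -2.1519]
Step 4: x=[4.4059 7.7616 11.1914 12.8799] v=[-0.9167 -0.3126 1.3078 -1.7662]
Step 5: x=[4.1365 7.6858 11.4095 12.5828] v=[-1.0778 -0.3033 0.8725 -1.1883]
Step 6: x=[3.8389 7.6154 11.4682 12.4624] v=[-1.1905 -0.2815 0.2349 -0.4816]
Step 7: x=[3.5273 7.5474 11.3483 12.5299] v=[-1.2464 -0.2720 -0.4798 0.2699]
Max displacement = 3.5376

Answer: 3.5376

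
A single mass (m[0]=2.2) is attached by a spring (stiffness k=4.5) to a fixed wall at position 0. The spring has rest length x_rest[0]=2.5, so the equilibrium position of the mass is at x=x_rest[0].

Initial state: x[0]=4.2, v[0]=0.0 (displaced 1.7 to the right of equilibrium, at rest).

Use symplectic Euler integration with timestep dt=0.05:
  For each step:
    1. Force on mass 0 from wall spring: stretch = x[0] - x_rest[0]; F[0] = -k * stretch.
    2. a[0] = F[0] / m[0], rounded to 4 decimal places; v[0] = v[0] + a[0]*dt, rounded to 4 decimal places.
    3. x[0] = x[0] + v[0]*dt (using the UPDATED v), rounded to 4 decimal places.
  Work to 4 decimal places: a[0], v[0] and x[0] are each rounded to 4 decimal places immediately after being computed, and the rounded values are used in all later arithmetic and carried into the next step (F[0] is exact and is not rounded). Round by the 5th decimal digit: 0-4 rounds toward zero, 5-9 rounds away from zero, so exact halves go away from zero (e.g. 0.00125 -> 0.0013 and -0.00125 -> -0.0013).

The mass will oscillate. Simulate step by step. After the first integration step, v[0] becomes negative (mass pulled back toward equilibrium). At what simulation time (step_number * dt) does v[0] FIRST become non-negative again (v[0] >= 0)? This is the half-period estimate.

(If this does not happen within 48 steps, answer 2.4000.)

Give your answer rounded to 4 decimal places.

Answer: 2.2000

Derivation:
Step 0: x=[4.2000] v=[0.0000]
Step 1: x=[4.1913] v=[-0.1739]
Step 2: x=[4.1740] v=[-0.3469]
Step 3: x=[4.1481] v=[-0.5181]
Step 4: x=[4.1138] v=[-0.6867]
Step 5: x=[4.0712] v=[-0.8518]
Step 6: x=[4.0206] v=[-1.0125]
Step 7: x=[3.9622] v=[-1.1680]
Step 8: x=[3.8963] v=[-1.3175]
Step 9: x=[3.8233] v=[-1.4603]
Step 10: x=[3.7435] v=[-1.5956]
Step 11: x=[3.6574] v=[-1.7228]
Step 12: x=[3.5653] v=[-1.8412]
Step 13: x=[3.4678] v=[-1.9502]
Step 14: x=[3.3653] v=[-2.0492]
Step 15: x=[3.2584] v=[-2.1377]
Step 16: x=[3.1476] v=[-2.2153]
Step 17: x=[3.0335] v=[-2.2815]
Step 18: x=[2.9167] v=[-2.3361]
Step 19: x=[2.7978] v=[-2.3787]
Step 20: x=[2.6773] v=[-2.4092]
Step 21: x=[2.5559] v=[-2.4273]
Step 22: x=[2.4343] v=[-2.4330]
Step 23: x=[2.3130] v=[-2.4263]
Step 24: x=[2.1926] v=[-2.4072]
Step 25: x=[2.0738] v=[-2.3758]
Step 26: x=[1.9572] v=[-2.3322]
Step 27: x=[1.8434] v=[-2.2767]
Step 28: x=[1.7329] v=[-2.2096]
Step 29: x=[1.6263] v=[-2.1311]
Step 30: x=[1.5242] v=[-2.0417]
Step 31: x=[1.4271] v=[-1.9419]
Step 32: x=[1.3355] v=[-1.8322]
Step 33: x=[1.2498] v=[-1.7131]
Step 34: x=[1.1705] v=[-1.5852]
Step 35: x=[1.0980] v=[-1.4492]
Step 36: x=[1.0327] v=[-1.3058]
Step 37: x=[0.9749] v=[-1.1557]
Step 38: x=[0.9249] v=[-0.9997]
Step 39: x=[0.8830] v=[-0.8386]
Step 40: x=[0.8493] v=[-0.6732]
Step 41: x=[0.8241] v=[-0.5044]
Step 42: x=[0.8075] v=[-0.3330]
Step 43: x=[0.7995] v=[-0.1599]
Step 44: x=[0.8002] v=[0.0140]
First v>=0 after going negative at step 44, time=2.2000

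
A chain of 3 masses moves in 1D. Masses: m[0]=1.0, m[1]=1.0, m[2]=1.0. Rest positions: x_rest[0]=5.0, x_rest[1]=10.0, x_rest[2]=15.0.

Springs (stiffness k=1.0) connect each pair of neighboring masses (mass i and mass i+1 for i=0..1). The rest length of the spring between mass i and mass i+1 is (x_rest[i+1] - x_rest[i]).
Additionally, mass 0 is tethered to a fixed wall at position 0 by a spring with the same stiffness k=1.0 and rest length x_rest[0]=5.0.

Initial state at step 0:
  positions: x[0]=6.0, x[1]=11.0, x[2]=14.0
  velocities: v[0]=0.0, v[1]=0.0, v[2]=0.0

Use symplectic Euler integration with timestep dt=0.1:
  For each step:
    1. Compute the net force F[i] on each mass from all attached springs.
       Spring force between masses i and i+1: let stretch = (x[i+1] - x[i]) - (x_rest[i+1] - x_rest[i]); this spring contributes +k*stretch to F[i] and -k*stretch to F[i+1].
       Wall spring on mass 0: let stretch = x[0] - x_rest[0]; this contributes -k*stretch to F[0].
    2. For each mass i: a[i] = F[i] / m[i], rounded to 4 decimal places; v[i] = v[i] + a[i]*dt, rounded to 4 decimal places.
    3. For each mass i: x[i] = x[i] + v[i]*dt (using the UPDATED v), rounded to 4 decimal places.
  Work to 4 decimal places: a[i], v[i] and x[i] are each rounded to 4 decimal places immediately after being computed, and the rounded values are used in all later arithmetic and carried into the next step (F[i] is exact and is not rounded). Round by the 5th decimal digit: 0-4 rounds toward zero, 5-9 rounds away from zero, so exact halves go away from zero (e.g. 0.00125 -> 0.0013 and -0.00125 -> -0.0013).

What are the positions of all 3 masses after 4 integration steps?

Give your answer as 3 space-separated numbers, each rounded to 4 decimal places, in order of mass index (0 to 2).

Answer: 5.9000 10.8074 14.1941

Derivation:
Step 0: x=[6.0000 11.0000 14.0000] v=[0.0000 0.0000 0.0000]
Step 1: x=[5.9900 10.9800 14.0200] v=[-0.1000 -0.2000 0.2000]
Step 2: x=[5.9700 10.9405 14.0596] v=[-0.2000 -0.3950 0.3960]
Step 3: x=[5.9400 10.8825 14.1180] v=[-0.3000 -0.5801 0.5841]
Step 4: x=[5.9000 10.8074 14.1941] v=[-0.3998 -0.7508 0.7606]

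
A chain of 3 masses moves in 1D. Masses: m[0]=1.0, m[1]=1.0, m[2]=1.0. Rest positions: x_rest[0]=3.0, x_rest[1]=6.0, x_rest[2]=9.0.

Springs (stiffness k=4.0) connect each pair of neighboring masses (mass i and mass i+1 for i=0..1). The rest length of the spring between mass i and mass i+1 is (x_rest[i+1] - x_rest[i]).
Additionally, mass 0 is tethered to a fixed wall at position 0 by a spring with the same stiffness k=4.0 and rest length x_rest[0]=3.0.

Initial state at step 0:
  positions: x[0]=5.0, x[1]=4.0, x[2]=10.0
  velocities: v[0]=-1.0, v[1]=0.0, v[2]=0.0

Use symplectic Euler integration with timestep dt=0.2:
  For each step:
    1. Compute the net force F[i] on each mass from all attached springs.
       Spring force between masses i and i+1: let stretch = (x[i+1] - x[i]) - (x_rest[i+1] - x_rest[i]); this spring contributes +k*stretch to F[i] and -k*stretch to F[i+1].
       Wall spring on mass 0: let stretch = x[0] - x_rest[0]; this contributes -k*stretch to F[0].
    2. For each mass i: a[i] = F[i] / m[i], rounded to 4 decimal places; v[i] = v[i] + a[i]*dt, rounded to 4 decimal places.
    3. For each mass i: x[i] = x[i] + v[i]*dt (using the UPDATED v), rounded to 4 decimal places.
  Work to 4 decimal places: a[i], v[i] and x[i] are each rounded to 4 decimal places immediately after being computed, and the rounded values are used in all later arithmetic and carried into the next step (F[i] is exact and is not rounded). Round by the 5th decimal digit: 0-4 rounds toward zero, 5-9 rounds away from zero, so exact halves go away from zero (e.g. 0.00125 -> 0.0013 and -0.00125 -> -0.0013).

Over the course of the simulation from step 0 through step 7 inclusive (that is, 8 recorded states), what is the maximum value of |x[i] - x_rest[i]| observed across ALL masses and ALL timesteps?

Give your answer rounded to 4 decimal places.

Answer: 2.2260

Derivation:
Step 0: x=[5.0000 4.0000 10.0000] v=[-1.0000 0.0000 0.0000]
Step 1: x=[3.8400 5.1200 9.5200] v=[-5.8000 5.6000 -2.4000]
Step 2: x=[2.2704 6.7392 8.8160] v=[-7.8480 8.0960 -3.5200]
Step 3: x=[1.0525 7.9757 8.2597] v=[-6.0893 6.1824 -2.7814]
Step 4: x=[0.7740 8.1499 8.1380] v=[-1.3927 0.8710 -0.6086]
Step 5: x=[1.5518 7.1421 8.4982] v=[3.8888 -5.0392 1.8009]
Step 6: x=[2.9757 5.4568 9.1214] v=[7.1196 -8.4266 3.1160]
Step 7: x=[4.3205 3.9608 9.6383] v=[6.7239 -7.4798 2.5843]
Max displacement = 2.2260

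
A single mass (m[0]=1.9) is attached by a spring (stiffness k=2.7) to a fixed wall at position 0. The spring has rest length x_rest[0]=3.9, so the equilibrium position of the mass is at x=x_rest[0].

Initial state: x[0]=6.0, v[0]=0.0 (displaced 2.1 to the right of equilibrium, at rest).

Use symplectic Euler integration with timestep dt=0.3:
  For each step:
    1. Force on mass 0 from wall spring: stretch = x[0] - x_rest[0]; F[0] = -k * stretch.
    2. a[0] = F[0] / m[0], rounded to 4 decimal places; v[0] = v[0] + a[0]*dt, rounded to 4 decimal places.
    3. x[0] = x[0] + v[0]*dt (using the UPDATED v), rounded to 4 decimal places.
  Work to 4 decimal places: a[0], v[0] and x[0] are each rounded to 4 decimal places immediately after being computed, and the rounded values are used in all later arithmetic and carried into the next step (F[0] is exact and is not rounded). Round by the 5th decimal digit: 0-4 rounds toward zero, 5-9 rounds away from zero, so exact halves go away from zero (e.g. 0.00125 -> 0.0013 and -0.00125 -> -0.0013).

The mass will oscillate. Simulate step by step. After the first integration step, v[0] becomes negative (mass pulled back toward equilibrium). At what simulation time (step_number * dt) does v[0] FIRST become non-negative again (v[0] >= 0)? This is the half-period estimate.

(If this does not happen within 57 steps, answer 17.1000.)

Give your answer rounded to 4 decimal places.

Answer: 2.7000

Derivation:
Step 0: x=[6.0000] v=[0.0000]
Step 1: x=[5.7314] v=[-0.8953]
Step 2: x=[5.2286] v=[-1.6761]
Step 3: x=[4.5559] v=[-2.2425]
Step 4: x=[3.7993] v=[-2.5221]
Step 5: x=[3.0555] v=[-2.4792]
Step 6: x=[2.4197] v=[-2.1192]
Step 7: x=[1.9733] v=[-1.4881]
Step 8: x=[1.7733] v=[-0.6667]
Step 9: x=[1.8453] v=[0.2400]
First v>=0 after going negative at step 9, time=2.7000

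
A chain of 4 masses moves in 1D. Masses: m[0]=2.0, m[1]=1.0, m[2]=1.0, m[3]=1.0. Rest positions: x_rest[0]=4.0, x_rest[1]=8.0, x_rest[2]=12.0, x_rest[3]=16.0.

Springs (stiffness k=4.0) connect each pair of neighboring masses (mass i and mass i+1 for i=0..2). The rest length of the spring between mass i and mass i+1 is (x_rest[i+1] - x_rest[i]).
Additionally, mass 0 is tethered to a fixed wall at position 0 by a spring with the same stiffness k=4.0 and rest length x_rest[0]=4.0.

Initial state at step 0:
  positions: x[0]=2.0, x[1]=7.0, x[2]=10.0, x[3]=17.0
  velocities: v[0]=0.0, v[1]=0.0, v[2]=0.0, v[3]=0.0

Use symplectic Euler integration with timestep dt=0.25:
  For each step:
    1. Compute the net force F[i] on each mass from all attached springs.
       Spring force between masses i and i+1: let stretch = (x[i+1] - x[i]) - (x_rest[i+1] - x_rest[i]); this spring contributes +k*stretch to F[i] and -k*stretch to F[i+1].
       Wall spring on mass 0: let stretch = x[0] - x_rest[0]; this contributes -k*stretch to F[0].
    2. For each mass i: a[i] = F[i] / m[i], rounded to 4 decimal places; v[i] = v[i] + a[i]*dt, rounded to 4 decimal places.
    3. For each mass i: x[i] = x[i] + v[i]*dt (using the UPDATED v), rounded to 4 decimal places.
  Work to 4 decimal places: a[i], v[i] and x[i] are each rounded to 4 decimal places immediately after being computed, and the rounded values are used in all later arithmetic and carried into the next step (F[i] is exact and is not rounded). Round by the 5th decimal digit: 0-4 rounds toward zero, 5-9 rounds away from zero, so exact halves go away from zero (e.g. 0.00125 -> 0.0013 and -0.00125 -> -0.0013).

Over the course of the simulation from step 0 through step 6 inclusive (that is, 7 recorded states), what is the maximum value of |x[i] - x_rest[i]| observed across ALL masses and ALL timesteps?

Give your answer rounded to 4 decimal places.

Step 0: x=[2.0000 7.0000 10.0000 17.0000] v=[0.0000 0.0000 0.0000 0.0000]
Step 1: x=[2.3750 6.5000 11.0000 16.2500] v=[1.5000 -2.0000 4.0000 -3.0000]
Step 2: x=[2.9688 6.0938 12.1875 15.1875] v=[2.3750 -1.6250 4.7500 -4.2500]
Step 3: x=[3.5821 6.4297 12.6016 14.3750] v=[2.4531 1.3437 1.6563 -3.2500]
Step 4: x=[4.1036 7.5967 11.9161 14.1192] v=[2.0859 4.6680 -2.7422 -1.0234]
Step 5: x=[4.5488 8.9703 10.7015 14.3126] v=[1.7807 5.4943 -4.8585 0.7735]
Step 6: x=[4.9781 9.6713 9.9569 14.6032] v=[1.7171 2.8040 -2.9786 1.1624]
Max displacement = 2.0431

Answer: 2.0431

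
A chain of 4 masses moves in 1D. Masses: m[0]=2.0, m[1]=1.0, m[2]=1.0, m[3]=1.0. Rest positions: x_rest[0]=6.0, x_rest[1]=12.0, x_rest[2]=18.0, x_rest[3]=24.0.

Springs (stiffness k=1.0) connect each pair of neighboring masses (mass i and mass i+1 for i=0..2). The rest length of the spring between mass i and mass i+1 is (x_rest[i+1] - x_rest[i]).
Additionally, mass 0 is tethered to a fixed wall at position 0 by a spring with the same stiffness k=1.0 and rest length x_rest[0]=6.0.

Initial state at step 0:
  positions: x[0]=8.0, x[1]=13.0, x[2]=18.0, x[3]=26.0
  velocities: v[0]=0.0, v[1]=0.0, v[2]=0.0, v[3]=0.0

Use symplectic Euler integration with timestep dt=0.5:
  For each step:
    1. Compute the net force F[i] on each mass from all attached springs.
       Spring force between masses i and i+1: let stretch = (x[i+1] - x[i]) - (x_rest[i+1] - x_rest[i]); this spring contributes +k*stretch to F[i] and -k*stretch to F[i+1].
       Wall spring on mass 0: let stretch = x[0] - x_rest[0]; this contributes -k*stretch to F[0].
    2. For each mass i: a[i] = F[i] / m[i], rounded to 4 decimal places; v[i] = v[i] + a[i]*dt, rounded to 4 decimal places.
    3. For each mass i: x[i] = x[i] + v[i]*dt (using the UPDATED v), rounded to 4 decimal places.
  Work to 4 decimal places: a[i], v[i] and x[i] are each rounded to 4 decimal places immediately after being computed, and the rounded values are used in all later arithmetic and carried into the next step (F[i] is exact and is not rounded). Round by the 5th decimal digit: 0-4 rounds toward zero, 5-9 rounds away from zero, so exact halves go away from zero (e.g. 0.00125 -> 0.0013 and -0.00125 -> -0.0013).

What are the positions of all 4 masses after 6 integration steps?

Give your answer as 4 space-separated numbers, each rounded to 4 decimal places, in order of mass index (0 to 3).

Step 0: x=[8.0000 13.0000 18.0000 26.0000] v=[0.0000 0.0000 0.0000 0.0000]
Step 1: x=[7.6250 13.0000 18.7500 25.5000] v=[-0.7500 0.0000 1.5000 -1.0000]
Step 2: x=[6.9688 13.0938 19.7500 24.8125] v=[-1.3125 0.1875 2.0000 -1.3750]
Step 3: x=[6.2071 13.3204 20.3516 24.3594] v=[-1.5235 0.4531 1.2032 -0.9063]
Step 4: x=[5.5586 13.5265 20.1974 24.4043] v=[-1.2970 0.4121 -0.3085 0.0898]
Step 5: x=[5.2113 13.4083 19.4272 24.8975] v=[-0.6947 -0.2364 -1.5405 0.9864]
Step 6: x=[5.2372 12.7456 18.5198 25.5232] v=[0.0518 -1.3255 -1.8148 1.2513]

Answer: 5.2372 12.7456 18.5198 25.5232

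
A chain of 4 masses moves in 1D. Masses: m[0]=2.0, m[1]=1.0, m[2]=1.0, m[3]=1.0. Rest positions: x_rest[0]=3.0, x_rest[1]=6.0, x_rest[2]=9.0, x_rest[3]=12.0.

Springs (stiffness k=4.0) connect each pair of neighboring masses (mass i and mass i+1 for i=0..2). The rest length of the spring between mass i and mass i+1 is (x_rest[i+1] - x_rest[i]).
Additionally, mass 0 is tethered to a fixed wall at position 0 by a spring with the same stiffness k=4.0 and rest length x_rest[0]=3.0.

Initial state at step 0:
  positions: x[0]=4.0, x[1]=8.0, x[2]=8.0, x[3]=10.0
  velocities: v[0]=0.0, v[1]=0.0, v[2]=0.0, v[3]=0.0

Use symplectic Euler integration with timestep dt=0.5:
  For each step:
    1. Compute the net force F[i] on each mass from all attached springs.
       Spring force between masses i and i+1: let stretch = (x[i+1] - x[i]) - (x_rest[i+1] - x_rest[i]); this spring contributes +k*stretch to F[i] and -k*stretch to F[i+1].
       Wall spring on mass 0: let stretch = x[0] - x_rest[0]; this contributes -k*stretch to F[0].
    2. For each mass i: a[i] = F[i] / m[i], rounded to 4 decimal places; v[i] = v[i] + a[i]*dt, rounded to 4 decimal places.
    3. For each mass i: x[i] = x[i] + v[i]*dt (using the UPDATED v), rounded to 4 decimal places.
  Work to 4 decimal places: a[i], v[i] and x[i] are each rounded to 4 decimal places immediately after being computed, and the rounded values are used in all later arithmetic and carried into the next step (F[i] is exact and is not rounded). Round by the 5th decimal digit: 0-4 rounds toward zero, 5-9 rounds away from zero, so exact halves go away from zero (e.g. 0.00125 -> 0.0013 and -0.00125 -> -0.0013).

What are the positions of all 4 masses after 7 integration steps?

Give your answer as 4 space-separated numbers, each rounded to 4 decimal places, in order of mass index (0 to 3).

Answer: 4.7500 7.2500 9.0000 10.5000

Derivation:
Step 0: x=[4.0000 8.0000 8.0000 10.0000] v=[0.0000 0.0000 0.0000 0.0000]
Step 1: x=[4.0000 4.0000 10.0000 11.0000] v=[0.0000 -8.0000 4.0000 2.0000]
Step 2: x=[2.0000 6.0000 7.0000 14.0000] v=[-4.0000 4.0000 -6.0000 6.0000]
Step 3: x=[1.0000 5.0000 10.0000 13.0000] v=[-2.0000 -2.0000 6.0000 -2.0000]
Step 4: x=[1.5000 5.0000 11.0000 12.0000] v=[1.0000 0.0000 2.0000 -2.0000]
Step 5: x=[3.0000 7.5000 7.0000 13.0000] v=[3.0000 5.0000 -8.0000 2.0000]
Step 6: x=[5.2500 5.0000 9.5000 11.0000] v=[4.5000 -5.0000 5.0000 -4.0000]
Step 7: x=[4.7500 7.2500 9.0000 10.5000] v=[-1.0000 4.5000 -1.0000 -1.0000]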